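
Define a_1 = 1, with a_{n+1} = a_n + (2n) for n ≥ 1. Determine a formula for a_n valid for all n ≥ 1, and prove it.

Claim: a_n = n^2 − n + 1.

Base case: a_1 = 1, and 1^2 − 1 + 1 = 1.
Assume a_m = m^2 − m + 1.
Then a_{m+1} = a_m + (2m) = (m^2 − m + 1) + (2m) = m^2 + m + 1,
and (m+1)^2 − (m+1) + 1 = m^2 + m + 1.
Hence a_n = n^2 − n + 1 for every n ≥ 1, by induction.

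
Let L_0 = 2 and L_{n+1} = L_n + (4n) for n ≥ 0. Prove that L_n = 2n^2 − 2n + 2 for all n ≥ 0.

Base case: L_0 = 2, and 2·0^2 − 2·0 + 2 = 2.
Assume L_k = 2k^2 − 2k + 2.
Then L_{k+1} = L_k + (4k) = (2k^2 − 2k + 2) + (4k) = 2k^2 + 2k + 2,
and 2·(k+1)^2 − 2·(k+1) + 2 = 2k^2 + 2k + 2.
This completes the inductive step, so L_n = 2n^2 − 2n + 2 for all n ≥ 0.

L_n = 2n^2 − 2n + 2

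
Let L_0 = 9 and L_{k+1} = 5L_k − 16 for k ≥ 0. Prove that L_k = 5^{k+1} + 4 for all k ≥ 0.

Base case: L_0 = 9, and 5^{0+1} + 4 = 5 + 4 = 9.
Assume L_r = 5^{r+1} + 4 for some r ≥ 0.
Then L_{r+1} = 5L_r − 16 = 5·(5^{r+1} + 4) − 16 = 5^{r+2} + 20 − 16 = 5^{r+2} + 4.
So the formula holds for r+1, and by induction L_k = 5^{k+1} + 4 for all k ≥ 0.

L_k = 5^{k+1} + 4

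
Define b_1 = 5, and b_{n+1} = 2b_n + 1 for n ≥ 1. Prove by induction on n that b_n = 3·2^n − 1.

Base case: b_1 = 5, and 3·2^1 − 1 = 6 − 1 = 5.
Assume b_j = 3·2^j − 1 for some j ≥ 1.
Then b_{j+1} = 2b_j + 1 = 2·(3·2^j − 1) + 1 = 6·2^j − 2 + 1 = 3·2^{j+1} − 1.
This completes the inductive step, so b_n = 3·2^n − 1 for all n ≥ 1.

b_n = 3·2^n − 1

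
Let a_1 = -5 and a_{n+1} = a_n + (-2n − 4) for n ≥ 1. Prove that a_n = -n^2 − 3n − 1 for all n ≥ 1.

Base case: a_1 = -5, and -1^2 − 3·1 − 1 = -5.
Assume a_k = -k^2 − 3k − 1.
Then a_{k+1} = a_k + (-2k − 4) = (-k^2 − 3k − 1) + (-2k − 4) = -k^2 − 5k − 5,
and -(k+1)^2 − 3·(k+1) − 1 = -k^2 − 5k − 5.
Hence a_n = -n^2 − 3n − 1 for every n ≥ 1, by induction.

a_n = -n^2 − 3n − 1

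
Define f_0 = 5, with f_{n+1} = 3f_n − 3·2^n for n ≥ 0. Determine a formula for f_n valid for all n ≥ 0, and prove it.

Claim: f_n = 2·3^n + 3·2^n.

Base case: f_0 = 5, and 2·3^0 + 3·2^0 = 2 + 3 = 5.
Assume f_k = 2·3^k + 3·2^k for some k ≥ 0.
Then f_{k+1} = 3f_k − 3·2^k = 3·(2·3^k + 3·2^k) − 3·2^k = 2·3^{k+1} + 9·2^k − 3·2^k = 2·3^{k+1} + 6·2^k = 2·3^{k+1} + 3·2^{k+1}.
By induction, f_n = 2·3^n + 3·2^n for all n ≥ 0.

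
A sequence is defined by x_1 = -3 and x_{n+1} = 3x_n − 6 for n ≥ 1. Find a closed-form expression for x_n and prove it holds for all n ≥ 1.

Claim: x_n = -2·3^n + 3.

Base case: x_1 = -3, and -2·3^1 + 3 = -6 + 3 = -3.
Assume x_j = -2·3^j + 3 for some j ≥ 1.
Then x_{j+1} = 3x_j − 6 = 3·(-2·3^j + 3) − 6 = -6·3^j + 9 − 6 = -2·3^{j+1} + 3.
So the formula holds for j+1, and by induction x_n = -2·3^n + 3 for all n ≥ 1.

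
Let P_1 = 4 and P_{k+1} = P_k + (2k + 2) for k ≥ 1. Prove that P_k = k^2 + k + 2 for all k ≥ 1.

Base case: P_1 = 4, and 1^2 + 1 + 2 = 4.
Assume P_m = m^2 + m + 2.
Then P_{m+1} = P_m + (2m + 2) = (m^2 + m + 2) + (2m + 2) = m^2 + 3m + 4,
and (m+1)^2 + (m+1) + 2 = m^2 + 3m + 4.
By induction, P_k = k^2 + k + 2 for all k ≥ 1.

P_k = k^2 + k + 2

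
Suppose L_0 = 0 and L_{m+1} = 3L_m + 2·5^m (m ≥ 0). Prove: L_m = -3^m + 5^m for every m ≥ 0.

Base case: L_0 = 0, and -3^0 + 5^0 = -1 + 1 = 0.
Assume L_j = -3^j + 5^j for some j ≥ 0.
Then L_{j+1} = 3L_j + 2·5^j = 3·(-3^j + 5^j) + 2·5^j = -3^{j+1} + 3·5^j + 2·5^j = -3^{j+1} + 5·5^j = -3^{j+1} + 5^{j+1}.
This completes the inductive step, so L_m = -3^m + 5^m for all m ≥ 0.

L_m = -3^m + 5^m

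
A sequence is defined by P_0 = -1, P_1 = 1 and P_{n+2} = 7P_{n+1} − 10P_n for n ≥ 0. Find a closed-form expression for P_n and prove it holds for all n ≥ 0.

Claim: P_n = 5^n − 2·2^n.

Base cases: P_0 = -1 and 5^0 − 2·2^0 = -1; P_1 = 1 and 5^1 − 2·2^1 = 1.
Assume P_j = 5^j − 2·2^j for all 0 ≤ j ≤ k, where k ≥ 1.
Then P_{k+1} = 7P_k − 10P_{k−1} = 7·(5^k − 2·2^k) − 10·(5^{k−1} − 2·2^{k−1}) = (7·5 − 10)5^{k−1} − 2·(7·2 − 10)2^{k−1} = 25·5^{k−1} − 8·2^{k−1} = 5^{k+1} − 2·2^{k+1}.
Hence P_n = 5^n − 2·2^n for every n ≥ 0, by strong induction.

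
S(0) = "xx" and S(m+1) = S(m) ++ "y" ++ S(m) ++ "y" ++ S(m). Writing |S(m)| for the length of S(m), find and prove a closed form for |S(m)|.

Claim: |S(m)| = 3^{m+1} − 1.

Base case: |S(0)| = 2, and 3^{0+1} − 1 = 2.
Assume |S(j)| = 3^{j+1} − 1.
Then |S(j+1)| = 3|S(j)| + 2 = 3(3^{j+1} − 1) + 2 = 3^{j+2} − 3 + 2 = 3^{j+2} − 1.
This completes the inductive step, so |S(m)| = 3^{m+1} − 1 for all m ≥ 0.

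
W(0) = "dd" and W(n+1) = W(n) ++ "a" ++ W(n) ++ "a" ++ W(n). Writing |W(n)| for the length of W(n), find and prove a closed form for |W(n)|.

Claim: |W(n)| = 3^{n+1} − 1.

Base case: |W(0)| = 2, and 3^{0+1} − 1 = 2.
Assume |W(k)| = 3^{k+1} − 1.
Then |W(k+1)| = 3|W(k)| + 2 = 3(3^{k+1} − 1) + 2 = 3^{k+2} − 3 + 2 = 3^{k+2} − 1.
This completes the inductive step, so |W(n)| = 3^{n+1} − 1 for all n ≥ 0.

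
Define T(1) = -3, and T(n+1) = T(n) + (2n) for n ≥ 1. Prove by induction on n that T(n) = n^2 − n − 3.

Base case: T(1) = -3, and 1^2 − 1 − 3 = -3.
Assume T(j) = j^2 − j − 3.
Then T(j+1) = T(j) + (2j) = (j^2 − j − 3) + (2j) = j^2 + j − 3,
and (j+1)^2 − (j+1) − 3 = j^2 + j − 3.
This completes the inductive step, so T(n) = n^2 − n − 3 for all n ≥ 1.

T(n) = n^2 − n − 3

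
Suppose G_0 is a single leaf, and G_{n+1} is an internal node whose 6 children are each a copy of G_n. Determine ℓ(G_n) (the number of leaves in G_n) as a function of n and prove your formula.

Claim: ℓ(G_n) = 6^n.

Base case: ℓ(G_0) = 1, and 6^0 = 1.
Assume ℓ(G_r) = 6^r.
Then ℓ(G_{r+1}) = 6·ℓ(G_r) = 6·6^r = 6^{r+1}.
This completes the inductive step, so ℓ(G_n) = 6^n for all n ≥ 0.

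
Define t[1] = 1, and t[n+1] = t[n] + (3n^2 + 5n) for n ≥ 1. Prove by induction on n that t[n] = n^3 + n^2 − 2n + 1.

Base case: t[1] = 1, and 1^3 + 1^2 − 2·1 + 1 = 1.
Assume t[r] = r^3 + r^2 − 2r + 1.
Then t[r+1] = t[r] + (3r^2 + 5r) = (r^3 + r^2 − 2r + 1) + (3r^2 + 5r) = r^3 + 4r^2 + 3r + 1,
and (r+1)^3 + (r+1)^2 − 2·(r+1) + 1 = r^3 + 4r^2 + 3r + 1.
This completes the inductive step, so t[n] = n^3 + n^2 − 2n + 1 for all n ≥ 1.

t[n] = n^3 + n^2 − 2n + 1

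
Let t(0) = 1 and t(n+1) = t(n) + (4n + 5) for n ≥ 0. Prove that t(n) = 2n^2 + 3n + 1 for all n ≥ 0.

Base case: t(0) = 1, and 2·0^2 + 3·0 + 1 = 1.
Assume t(j) = 2j^2 + 3j + 1.
Then t(j+1) = t(j) + (4j + 5) = (2j^2 + 3j + 1) + (4j + 5) = 2j^2 + 7j + 6,
and 2·(j+1)^2 + 3·(j+1) + 1 = 2j^2 + 7j + 6.
This completes the inductive step, so t(n) = 2n^2 + 3n + 1 for all n ≥ 0.

t(n) = 2n^2 + 3n + 1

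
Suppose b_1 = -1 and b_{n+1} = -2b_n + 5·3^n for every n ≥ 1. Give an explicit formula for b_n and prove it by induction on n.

Claim: b_n = 2·(-2)^n + 3^n.

Base case: b_1 = -1, and 2·(-2)^1 + 3^1 = -4 + 3 = -1.
Assume b_k = 2·(-2)^k + 3^k for some k ≥ 1.
Then b_{k+1} = -2b_k + 5·3^k = -2·(2·(-2)^k + 3^k) + 5·3^k = 2·(-2)^{k+1} − 2·3^k + 5·3^k = 2·(-2)^{k+1} + 3·3^k = 2·(-2)^{k+1} + 3^{k+1}.
Hence b_n = 2·(-2)^n + 3^n for every n ≥ 1, by induction.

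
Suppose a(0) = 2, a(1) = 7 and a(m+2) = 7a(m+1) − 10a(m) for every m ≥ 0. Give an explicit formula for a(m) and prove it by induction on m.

Claim: a(m) = 5^m + 2^m.

Base cases: a(0) = 2 and 5^0 + 2^0 = 2; a(1) = 7 and 5^1 + 2^1 = 7.
Assume a(j) = 5^j + 2^j for all 0 ≤ j ≤ k, where k ≥ 1.
Then a(k+1) = 7a(k) − 10a(k−1) = 7·(5^k + 2^k) − 10·(5^{k−1} + 2^{k−1}) = (7·5 − 10)5^{k−1} + (7·2 − 10)2^{k−1} = 25·5^{k−1} + 4·2^{k−1} = 5^{k+1} + 2^{k+1}.
Hence a(m) = 5^m + 2^m for every m ≥ 0, by strong induction.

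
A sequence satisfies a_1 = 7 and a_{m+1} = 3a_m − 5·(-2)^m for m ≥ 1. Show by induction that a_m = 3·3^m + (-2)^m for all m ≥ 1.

Base case: a_1 = 7, and 3·3^1 + (-2)^1 = 9 − 2 = 7.
Assume a_k = 3·3^k + (-2)^k for some k ≥ 1.
Then a_{k+1} = 3a_k − 5·(-2)^k = 3·(3·3^k + (-2)^k) − 5·(-2)^k = 3·3^{k+1} + 3·(-2)^k − 5·(-2)^k = 3·3^{k+1} − 2·(-2)^k = 3·3^{k+1} + (-2)^{k+1}.
Hence a_m = 3·3^m + (-2)^m for every m ≥ 1, by induction.

a_m = 3·3^m + (-2)^m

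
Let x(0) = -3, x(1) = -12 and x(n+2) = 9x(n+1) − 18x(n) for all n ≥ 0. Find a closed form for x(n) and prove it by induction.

Claim: x(n) = -6^n − 2·3^n.

Base cases: x(0) = -3 and -6^0 − 2·3^0 = -3; x(1) = -12 and -6^1 − 2·3^1 = -12.
Assume x(i) = -6^i − 2·3^i for all 0 ≤ i ≤ j, where j ≥ 1.
Then x(j+1) = 9x(j) − 18x(j−1) = 9·(-6^j − 2·3^j) − 18·(-6^{j−1} − 2·3^{j−1}) = -(9·6 − 18)6^{j−1} − 2·(9·3 − 18)3^{j−1} = -36·6^{j−1} − 18·3^{j−1} = -6^{j+1} − 2·3^{j+1}.
Hence x(n) = -6^n − 2·3^n for every n ≥ 0, by strong induction.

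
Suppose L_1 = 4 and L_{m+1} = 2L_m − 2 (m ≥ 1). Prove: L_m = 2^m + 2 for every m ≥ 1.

Base case: L_1 = 4, and 2^1 + 2 = 2 + 2 = 4.
Assume L_r = 2^r + 2 for some r ≥ 1.
Then L_{r+1} = 2L_r − 2 = 2·(2^r + 2) − 2 = 2^{r+1} + 4 − 2 = 2^{r+1} + 2.
So the formula holds for r+1, and by induction L_m = 2^m + 2 for all m ≥ 1.

L_m = 2^m + 2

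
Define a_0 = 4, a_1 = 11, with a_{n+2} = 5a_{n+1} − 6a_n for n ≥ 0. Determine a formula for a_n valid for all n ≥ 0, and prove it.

Claim: a_n = 3·3^n + 2^n.

Base cases: a_0 = 4 and 3·3^0 + 2^0 = 4; a_1 = 11 and 3·3^1 + 2^1 = 11.
Assume a_i = 3·3^i + 2^i for all 0 ≤ i ≤ j, where j ≥ 1.
Then a_{j+1} = 5a_j − 6a_{j−1} = 5·(3·3^j + 2^j) − 6·(3·3^{j−1} + 2^{j−1}) = 3·(5·3 − 6)3^{j−1} + (5·2 − 6)2^{j−1} = 27·3^{j−1} + 4·2^{j−1} = 3·3^{j+1} + 2^{j+1}.
This completes the inductive step, so a_n = 3·3^n + 2^n for all n ≥ 0.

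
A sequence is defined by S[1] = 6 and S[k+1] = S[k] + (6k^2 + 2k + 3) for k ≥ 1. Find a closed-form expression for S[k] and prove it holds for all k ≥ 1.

Claim: S[k] = 2k^3 − 2k^2 + 3k + 3.

Base case: S[1] = 6, and 2·1^3 − 2·1^2 + 3·1 + 3 = 6.
Assume S[r] = 2r^3 − 2r^2 + 3r + 3.
Then S[r+1] = S[r] + (6r^2 + 2r + 3) = (2r^3 − 2r^2 + 3r + 3) + (6r^2 + 2r + 3) = 2r^3 + 4r^2 + 5r + 6,
and 2·(r+1)^3 − 2·(r+1)^2 + 3·(r+1) + 3 = 2r^3 + 4r^2 + 5r + 6.
By induction, S[k] = 2k^3 − 2k^2 + 3k + 3 for all k ≥ 1.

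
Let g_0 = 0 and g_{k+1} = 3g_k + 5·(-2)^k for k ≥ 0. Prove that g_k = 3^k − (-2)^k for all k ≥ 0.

Base case: g_0 = 0, and 3^0 − (-2)^0 = 1 − 1 = 0.
Assume g_j = 3^j − (-2)^j for some j ≥ 0.
Then g_{j+1} = 3g_j + 5·(-2)^j = 3·(3^j − (-2)^j) + 5·(-2)^j = 3^{j+1} − 3·(-2)^j + 5·(-2)^j = 3^{j+1} + 2·(-2)^j = 3^{j+1} − (-2)^{j+1}.
Hence g_k = 3^k − (-2)^k for every k ≥ 0, by induction.

g_k = 3^k − (-2)^k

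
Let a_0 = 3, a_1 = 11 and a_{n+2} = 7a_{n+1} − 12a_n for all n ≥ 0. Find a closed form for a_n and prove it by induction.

Claim: a_n = 2·4^n + 3^n.

Base cases: a_0 = 3 and 2·4^0 + 3^0 = 3; a_1 = 11 and 2·4^1 + 3^1 = 11.
Assume a_j = 2·4^j + 3^j for all 0 ≤ j ≤ m, where m ≥ 1.
Then a_{m+1} = 7a_m − 12a_{m−1} = 7·(2·4^m + 3^m) − 12·(2·4^{m−1} + 3^{m−1}) = 2·(7·4 − 12)4^{m−1} + (7·3 − 12)3^{m−1} = 32·4^{m−1} + 9·3^{m−1} = 2·4^{m+1} + 3^{m+1}.
By strong induction, a_n = 2·4^n + 3^n for all n ≥ 0.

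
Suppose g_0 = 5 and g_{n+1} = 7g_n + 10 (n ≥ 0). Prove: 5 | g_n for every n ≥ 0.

Base case: g_0 = 5 = 5·1, so 5 | g_0.
Assume 5 | g_r, so g_r = 5t for some integer t.
Then g_{r+1} = 7g_r + 10 = 7·(5t) + 10 = 5(7t + 2), so 5 | g_{r+1}.
This completes the inductive step, so 5 | g_n for all n ≥ 0.

5 | g_n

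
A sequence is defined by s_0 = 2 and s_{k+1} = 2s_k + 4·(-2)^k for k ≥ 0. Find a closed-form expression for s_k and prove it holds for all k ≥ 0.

Claim: s_k = 3·2^k − (-2)^k.

Base case: s_0 = 2, and 3·2^0 − (-2)^0 = 3 − 1 = 2.
Assume s_m = 3·2^m − (-2)^m for some m ≥ 0.
Then s_{m+1} = 2s_m + 4·(-2)^m = 2·(3·2^m − (-2)^m) + 4·(-2)^m = 3·2^{m+1} − 2·(-2)^m + 4·(-2)^m = 3·2^{m+1} + 2·(-2)^m = 3·2^{m+1} − (-2)^{m+1}.
So the formula holds for m+1, and by induction s_k = 3·2^k − (-2)^k for all k ≥ 0.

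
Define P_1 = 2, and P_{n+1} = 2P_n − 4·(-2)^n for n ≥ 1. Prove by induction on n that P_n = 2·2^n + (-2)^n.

Base case: P_1 = 2, and 2·2^1 + (-2)^1 = 4 − 2 = 2.
Assume P_j = 2·2^j + (-2)^j for some j ≥ 1.
Then P_{j+1} = 2P_j − 4·(-2)^j = 2·(2·2^j + (-2)^j) − 4·(-2)^j = 2·2^{j+1} + 2·(-2)^j − 4·(-2)^j = 2·2^{j+1} − 2·(-2)^j = 2·2^{j+1} + (-2)^{j+1}.
This completes the inductive step, so P_n = 2·2^n + (-2)^n for all n ≥ 1.

P_n = 2·2^n + (-2)^n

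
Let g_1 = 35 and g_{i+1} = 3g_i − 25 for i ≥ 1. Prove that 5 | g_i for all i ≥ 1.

Base case: g_1 = 35 = 5·7, so 5 | g_1.
Assume 5 | g_k, so g_k = 5t for some integer t.
Then g_{k+1} = 3g_k − 25 = 3·(5t) − 25 = 5(3t − 5), so 5 | g_{k+1}.
By induction, 5 | g_i for all i ≥ 1.

5 | g_i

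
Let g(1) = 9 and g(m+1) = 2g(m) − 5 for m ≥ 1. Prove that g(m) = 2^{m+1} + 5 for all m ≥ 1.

Base case: g(1) = 9, and 2^{1+1} + 5 = 4 + 5 = 9.
Assume g(k) = 2^{k+1} + 5 for some k ≥ 1.
Then g(k+1) = 2g(k) − 5 = 2·(2^{k+1} + 5) − 5 = 2^{k+2} + 10 − 5 = 2^{k+2} + 5.
So the formula holds for k+1, and by induction g(m) = 2^{m+1} + 5 for all m ≥ 1.

g(m) = 2^{m+1} + 5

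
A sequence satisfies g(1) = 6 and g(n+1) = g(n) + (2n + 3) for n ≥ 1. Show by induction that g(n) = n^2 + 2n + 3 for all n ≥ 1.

Base case: g(1) = 6, and 1^2 + 2·1 + 3 = 6.
Assume g(m) = m^2 + 2m + 3.
Then g(m+1) = g(m) + (2m + 3) = (m^2 + 2m + 3) + (2m + 3) = m^2 + 4m + 6,
and (m+1)^2 + 2·(m+1) + 3 = m^2 + 4m + 6.
This completes the inductive step, so g(n) = n^2 + 2n + 3 for all n ≥ 1.

g(n) = n^2 + 2n + 3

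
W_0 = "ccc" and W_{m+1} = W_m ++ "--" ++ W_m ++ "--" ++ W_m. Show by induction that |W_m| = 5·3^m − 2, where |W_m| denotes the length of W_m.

Base case: |W_0| = 3, and 5·3^0 − 2 = 3.
Assume |W_r| = 5·3^r − 2.
Then |W_{r+1}| = 3|W_r| + 4 = 3(5·3^r − 2) + 4 = 5·3^{r+1} − 6 + 4 = 5·3^{r+1} − 2.
Hence |W_m| = 5·3^m − 2 for every m ≥ 0, by induction.

|W_m| = 5·3^m − 2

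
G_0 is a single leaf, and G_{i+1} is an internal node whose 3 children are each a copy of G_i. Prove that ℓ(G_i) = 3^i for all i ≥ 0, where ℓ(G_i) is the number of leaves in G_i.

Base case: ℓ(G_0) = 1, and 3^0 = 1.
Assume ℓ(G_r) = 3^r.
Then ℓ(G_{r+1}) = 3·ℓ(G_r) = 3·3^r = 3^{r+1}.
By induction, ℓ(G_i) = 3^i for all i ≥ 0.

ℓ(G_i) = 3^i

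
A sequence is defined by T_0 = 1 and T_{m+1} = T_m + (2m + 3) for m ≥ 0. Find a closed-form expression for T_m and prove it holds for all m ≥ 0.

Claim: T_m = m^2 + 2m + 1.

Base case: T_0 = 1, and 0^2 + 2·0 + 1 = 1.
Assume T_j = j^2 + 2j + 1.
Then T_{j+1} = T_j + (2j + 3) = (j^2 + 2j + 1) + (2j + 3) = j^2 + 4j + 4,
and (j+1)^2 + 2·(j+1) + 1 = j^2 + 4j + 4.
Hence T_m = m^2 + 2m + 1 for every m ≥ 0, by induction.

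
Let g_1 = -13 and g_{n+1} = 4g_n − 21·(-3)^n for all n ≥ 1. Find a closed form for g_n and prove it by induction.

Claim: g_n = -4^n + 3·(-3)^n.

Base case: g_1 = -13, and -4^1 + 3·(-3)^1 = -4 − 9 = -13.
Assume g_r = -4^r + 3·(-3)^r for some r ≥ 1.
Then g_{r+1} = 4g_r − 21·(-3)^r = 4·(-4^r + 3·(-3)^r) − 21·(-3)^r = -4^{r+1} + 12·(-3)^r − 21·(-3)^r = -4^{r+1} − 9·(-3)^r = -4^{r+1} + 3·(-3)^{r+1}.
Hence g_n = -4^n + 3·(-3)^n for every n ≥ 1, by induction.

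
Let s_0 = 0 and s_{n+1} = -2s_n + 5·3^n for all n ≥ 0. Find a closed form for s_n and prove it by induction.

Claim: s_n = -(-2)^n + 3^n.

Base case: s_0 = 0, and -(-2)^0 + 3^0 = -1 + 1 = 0.
Assume s_m = -(-2)^m + 3^m for some m ≥ 0.
Then s_{m+1} = -2s_m + 5·3^m = -2·(-(-2)^m + 3^m) + 5·3^m = -(-2)^{m+1} − 2·3^m + 5·3^m = -(-2)^{m+1} + 3·3^m = -(-2)^{m+1} + 3^{m+1}.
By induction, s_n = -(-2)^n + 3^n for all n ≥ 0.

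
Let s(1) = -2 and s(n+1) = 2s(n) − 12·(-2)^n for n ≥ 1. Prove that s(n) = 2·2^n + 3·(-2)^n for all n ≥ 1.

Base case: s(1) = -2, and 2·2^1 + 3·(-2)^1 = 4 − 6 = -2.
Assume s(m) = 2·2^m + 3·(-2)^m for some m ≥ 1.
Then s(m+1) = 2s(m) − 12·(-2)^m = 2·(2·2^m + 3·(-2)^m) − 12·(-2)^m = 2·2^{m+1} + 6·(-2)^m − 12·(-2)^m = 2·2^{m+1} − 6·(-2)^m = 2·2^{m+1} + 3·(-2)^{m+1}.
Hence s(n) = 2·2^n + 3·(-2)^n for every n ≥ 1, by induction.

s(n) = 2·2^n + 3·(-2)^n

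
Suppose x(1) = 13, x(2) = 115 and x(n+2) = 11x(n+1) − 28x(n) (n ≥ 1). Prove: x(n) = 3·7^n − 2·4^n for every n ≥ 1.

Base cases: x(1) = 13 and 3·7^1 − 2·4^1 = 13; x(2) = 115 and 3·7^2 − 2·4^2 = 115.
Assume x(j) = 3·7^j − 2·4^j for all 1 ≤ j ≤ k, where k ≥ 2.
Then x(k+1) = 11x(k) − 28x(k−1) = 11·(3·7^k − 2·4^k) − 28·(3·7^{k−1} − 2·4^{k−1}) = 3·(11·7 − 28)7^{k−1} − 2·(11·4 − 28)4^{k−1} = 147·7^{k−1} − 32·4^{k−1} = 3·7^{k+1} − 2·4^{k+1}.
By strong induction, x(n) = 3·7^n − 2·4^n for all n ≥ 1.

x(n) = 3·7^n − 2·4^n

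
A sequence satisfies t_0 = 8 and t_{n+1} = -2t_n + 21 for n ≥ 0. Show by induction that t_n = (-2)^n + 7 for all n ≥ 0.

Base case: t_0 = 8, and (-2)^0 + 7 = 1 + 7 = 8.
Assume t_j = (-2)^j + 7 for some j ≥ 0.
Then t_{j+1} = -2t_j + 21 = -2·((-2)^j + 7) + 21 = -2·(-2)^j − 14 + 21 = (-2)^{j+1} + 7.
So the formula holds for j+1, and by induction t_n = (-2)^n + 7 for all n ≥ 0.

t_n = (-2)^n + 7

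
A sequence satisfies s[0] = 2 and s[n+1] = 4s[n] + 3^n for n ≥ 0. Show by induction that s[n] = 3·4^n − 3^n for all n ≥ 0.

Base case: s[0] = 2, and 3·4^0 − 3^0 = 3 − 1 = 2.
Assume s[r] = 3·4^r − 3^r for some r ≥ 0.
Then s[r+1] = 4s[r] + 3^r = 4·(3·4^r − 3^r) + 3^r = 3·4^{r+1} − 4·3^r + 3^r = 3·4^{r+1} − 3·3^r = 3·4^{r+1} − 3^{r+1}.
By induction, s[n] = 3·4^n − 3^n for all n ≥ 0.

s[n] = 3·4^n − 3^n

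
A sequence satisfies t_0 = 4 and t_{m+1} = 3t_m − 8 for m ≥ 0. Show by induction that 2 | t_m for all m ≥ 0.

Base case: t_0 = 4 = 2·2, so 2 | t_0.
Assume 2 | t_r, so t_r = 2s for some integer s.
Then t_{r+1} = 3t_r − 8 = 3·(2s) − 8 = 2(3s − 4), so 2 | t_{r+1}.
So the property holds for r+1, and by induction 2 | t_m for all m ≥ 0.

2 | t_m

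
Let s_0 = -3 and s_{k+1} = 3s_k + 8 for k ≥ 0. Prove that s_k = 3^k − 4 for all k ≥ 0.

Base case: s_0 = -3, and 3^0 − 4 = 1 − 4 = -3.
Assume s_m = 3^m − 4 for some m ≥ 0.
Then s_{m+1} = 3s_m + 8 = 3·(3^m − 4) + 8 = 3^{m+1} − 12 + 8 = 3^{m+1} − 4.
By induction, s_k = 3^k − 4 for all k ≥ 0.

s_k = 3^k − 4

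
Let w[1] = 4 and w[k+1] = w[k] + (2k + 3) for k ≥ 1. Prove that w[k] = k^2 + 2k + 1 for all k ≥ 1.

Base case: w[1] = 4, and 1^2 + 2·1 + 1 = 4.
Assume w[m] = m^2 + 2m + 1.
Then w[m+1] = w[m] + (2m + 3) = (m^2 + 2m + 1) + (2m + 3) = m^2 + 4m + 4,
and (m+1)^2 + 2·(m+1) + 1 = m^2 + 4m + 4.
By induction, w[k] = k^2 + 2k + 1 for all k ≥ 1.

w[k] = k^2 + 2k + 1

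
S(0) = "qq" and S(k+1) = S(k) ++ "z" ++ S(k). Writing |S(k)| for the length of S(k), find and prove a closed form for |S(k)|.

Claim: |S(k)| = 3·2^k − 1.

Base case: |S(0)| = 2, and 3·2^0 − 1 = 2.
Assume |S(m)| = 3·2^m − 1.
Then |S(m+1)| = |S(m)| + 1 + |S(m)| = 2|S(m)| + 1 = 2(3·2^m − 1) + 1 = 3·2^{m+1} − 2 + 1 = 3·2^{m+1} − 1.
By induction, |S(k)| = 3·2^k − 1 for all k ≥ 0.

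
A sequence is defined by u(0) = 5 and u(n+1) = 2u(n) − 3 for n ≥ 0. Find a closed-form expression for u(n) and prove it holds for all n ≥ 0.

Claim: u(n) = 2^{n+1} + 3.

Base case: u(0) = 5, and 2^{0+1} + 3 = 2 + 3 = 5.
Assume u(j) = 2^{j+1} + 3 for some j ≥ 0.
Then u(j+1) = 2u(j) − 3 = 2·(2^{j+1} + 3) − 3 = 2^{j+2} + 6 − 3 = 2^{j+2} + 3.
This completes the inductive step, so u(n) = 2^{n+1} + 3 for all n ≥ 0.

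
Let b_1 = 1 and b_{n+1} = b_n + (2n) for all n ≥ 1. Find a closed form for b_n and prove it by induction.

Claim: b_n = n^2 − n + 1.

Base case: b_1 = 1, and 1^2 − 1 + 1 = 1.
Assume b_k = k^2 − k + 1.
Then b_{k+1} = b_k + (2k) = (k^2 − k + 1) + (2k) = k^2 + k + 1,
and (k+1)^2 − (k+1) + 1 = k^2 + k + 1.
This completes the inductive step, so b_n = n^2 − n + 1 for all n ≥ 1.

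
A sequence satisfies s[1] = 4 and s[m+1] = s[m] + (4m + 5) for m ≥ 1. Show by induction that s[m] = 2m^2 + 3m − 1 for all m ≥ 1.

Base case: s[1] = 4, and 2·1^2 + 3·1 − 1 = 4.
Assume s[j] = 2j^2 + 3j − 1.
Then s[j+1] = s[j] + (4j + 5) = (2j^2 + 3j − 1) + (4j + 5) = 2j^2 + 7j + 4,
and 2·(j+1)^2 + 3·(j+1) − 1 = 2j^2 + 7j + 4.
This completes the inductive step, so s[m] = 2m^2 + 3m − 1 for all m ≥ 1.

s[m] = 2m^2 + 3m − 1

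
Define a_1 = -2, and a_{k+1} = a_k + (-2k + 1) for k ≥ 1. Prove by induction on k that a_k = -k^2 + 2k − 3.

Base case: a_1 = -2, and -1^2 + 2·1 − 3 = -2.
Assume a_j = -j^2 + 2j − 3.
Then a_{j+1} = a_j + (-2j + 1) = (-j^2 + 2j − 3) + (-2j + 1) = -j^2 − 2,
and -(j+1)^2 + 2·(j+1) − 3 = -j^2 − 2.
This completes the inductive step, so a_k = -k^2 + 2k − 3 for all k ≥ 1.

a_k = -k^2 + 2k − 3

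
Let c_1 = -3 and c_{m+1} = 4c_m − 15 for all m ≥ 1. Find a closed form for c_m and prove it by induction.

Claim: c_m = -2·4^m + 5.

Base case: c_1 = -3, and -2·4^1 + 5 = -8 + 5 = -3.
Assume c_r = -2·4^r + 5 for some r ≥ 1.
Then c_{r+1} = 4c_r − 15 = 4·(-2·4^r + 5) − 15 = -8·4^r + 20 − 15 = -2·4^{r+1} + 5.
This completes the inductive step, so c_m = -2·4^m + 5 for all m ≥ 1.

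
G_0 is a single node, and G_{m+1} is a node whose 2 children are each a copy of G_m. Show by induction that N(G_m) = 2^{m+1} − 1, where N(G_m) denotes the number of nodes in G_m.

Base case: N(G_0) = 1, and 2^{0+1} − 1 = 1.
Assume N(G_k) = 2^{k+1} − 1.
Then N(G_{k+1}) = 1 + 2N(G_k) = 1 + 2(2^{k+1} − 1) = 2^{k+2} − 2 + 1 = 2^{k+2} − 1.
By induction, N(G_m) = 2^{m+1} − 1 for all m ≥ 0.

N(G_m) = 2^{m+1} − 1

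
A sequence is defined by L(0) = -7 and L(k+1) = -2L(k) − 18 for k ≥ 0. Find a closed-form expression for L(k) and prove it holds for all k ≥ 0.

Claim: L(k) = -(-2)^k − 6.

Base case: L(0) = -7, and -(-2)^0 − 6 = -1 − 6 = -7.
Assume L(j) = -(-2)^j − 6 for some j ≥ 0.
Then L(j+1) = -2L(j) − 18 = -2·(-(-2)^j − 6) − 18 = 2·(-2)^j + 12 − 18 = -(-2)^{j+1} − 6.
So the formula holds for j+1, and by induction L(k) = -(-2)^k − 6 for all k ≥ 0.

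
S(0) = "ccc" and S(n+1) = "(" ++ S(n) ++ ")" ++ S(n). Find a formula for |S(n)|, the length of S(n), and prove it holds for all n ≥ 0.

Claim: |S(n)| = 5·2^n − 2.

Base case: |S(0)| = 3, and 5·2^0 − 2 = 3.
Assume |S(r)| = 5·2^r − 2.
Then |S(r+1)| = 1 + |S(r)| + 1 + |S(r)| = 2|S(r)| + 2 = 2(5·2^r − 2) + 2 = 5·2^{r+1} − 4 + 2 = 5·2^{r+1} − 2.
So the formula holds for r+1, and by induction |S(n)| = 5·2^n − 2 for all n ≥ 0.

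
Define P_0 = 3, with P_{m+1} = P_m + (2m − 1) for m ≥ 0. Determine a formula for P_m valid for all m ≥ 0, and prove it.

Claim: P_m = m^2 − 2m + 3.

Base case: P_0 = 3, and 0^2 − 2·0 + 3 = 3.
Assume P_k = k^2 − 2k + 3.
Then P_{k+1} = P_k + (2k − 1) = (k^2 − 2k + 3) + (2k − 1) = k^2 + 2,
and (k+1)^2 − 2·(k+1) + 3 = k^2 + 2.
By induction, P_m = m^2 − 2m + 3 for all m ≥ 0.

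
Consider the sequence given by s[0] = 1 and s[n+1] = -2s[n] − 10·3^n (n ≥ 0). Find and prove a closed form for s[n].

Claim: s[n] = 3·(-2)^n − 2·3^n.

Base case: s[0] = 1, and 3·(-2)^0 − 2·3^0 = 3 − 2 = 1.
Assume s[r] = 3·(-2)^r − 2·3^r for some r ≥ 0.
Then s[r+1] = -2s[r] − 10·3^r = -2·(3·(-2)^r − 2·3^r) − 10·3^r = 3·(-2)^{r+1} + 4·3^r − 10·3^r = 3·(-2)^{r+1} − 6·3^r = 3·(-2)^{r+1} − 2·3^{r+1}.
Hence s[n] = 3·(-2)^n − 2·3^n for every n ≥ 0, by induction.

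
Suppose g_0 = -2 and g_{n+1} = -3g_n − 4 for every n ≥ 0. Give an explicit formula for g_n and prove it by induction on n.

Claim: g_n = -(-3)^n − 1.

Base case: g_0 = -2, and -(-3)^0 − 1 = -1 − 1 = -2.
Assume g_k = -(-3)^k − 1 for some k ≥ 0.
Then g_{k+1} = -3g_k − 4 = -3·(-(-3)^k − 1) − 4 = 3·(-3)^k + 3 − 4 = -(-3)^{k+1} − 1.
By induction, g_n = -(-3)^n − 1 for all n ≥ 0.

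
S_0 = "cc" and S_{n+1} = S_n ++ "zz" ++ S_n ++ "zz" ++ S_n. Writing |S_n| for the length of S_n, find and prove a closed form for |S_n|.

Claim: |S_n| = 4·3^n − 2.

Base case: |S_0| = 2, and 4·3^0 − 2 = 2.
Assume |S_m| = 4·3^m − 2.
Then |S_{m+1}| = 3|S_m| + 4 = 3(4·3^m − 2) + 4 = 4·3^{m+1} − 6 + 4 = 4·3^{m+1} − 2.
By induction, |S_n| = 4·3^n − 2 for all n ≥ 0.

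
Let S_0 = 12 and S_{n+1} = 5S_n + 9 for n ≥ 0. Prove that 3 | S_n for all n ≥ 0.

Base case: S_0 = 12 = 3·4, so 3 | S_0.
Assume 3 | S_j, so S_j = 3t for some integer t.
Then S_{j+1} = 5S_j + 9 = 5·(3t) + 9 = 3(5t + 3), so 3 | S_{j+1}.
Hence 3 | S_n for every n ≥ 0, by induction.

3 | S_n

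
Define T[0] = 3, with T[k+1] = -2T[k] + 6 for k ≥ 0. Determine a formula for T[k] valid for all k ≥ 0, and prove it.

Claim: T[k] = (-2)^k + 2.

Base case: T[0] = 3, and (-2)^0 + 2 = 1 + 2 = 3.
Assume T[r] = (-2)^r + 2 for some r ≥ 0.
Then T[r+1] = -2T[r] + 6 = -2·((-2)^r + 2) + 6 = -2·(-2)^r − 4 + 6 = (-2)^{r+1} + 2.
So the formula holds for r+1, and by induction T[k] = (-2)^k + 2 for all k ≥ 0.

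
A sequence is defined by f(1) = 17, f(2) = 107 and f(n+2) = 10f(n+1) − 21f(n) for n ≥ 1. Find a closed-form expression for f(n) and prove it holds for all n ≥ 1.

Claim: f(n) = 2·7^n + 3^n.

Base cases: f(1) = 17 and 2·7^1 + 3^1 = 17; f(2) = 107 and 2·7^2 + 3^2 = 107.
Assume f(j) = 2·7^j + 3^j for all 1 ≤ j ≤ r, where r ≥ 2.
Then f(r+1) = 10f(r) − 21f(r−1) = 10·(2·7^r + 3^r) − 21·(2·7^{r−1} + 3^{r−1}) = 2·(10·7 − 21)7^{r−1} + (10·3 − 21)3^{r−1} = 98·7^{r−1} + 9·3^{r−1} = 2·7^{r+1} + 3^{r+1}.
So the formula holds for r+1, and by strong induction f(n) = 2·7^n + 3^n for all n ≥ 1.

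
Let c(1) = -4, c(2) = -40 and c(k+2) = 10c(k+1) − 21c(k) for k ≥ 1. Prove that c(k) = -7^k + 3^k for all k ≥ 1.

Base cases: c(1) = -4 and -7^1 + 3^1 = -4; c(2) = -40 and -7^2 + 3^2 = -40.
Assume c(j) = -7^j + 3^j for all 1 ≤ j ≤ m, where m ≥ 2.
Then c(m+1) = 10c(m) − 21c(m−1) = 10·(-7^m + 3^m) − 21·(-7^{m−1} + 3^{m−1}) = -(10·7 − 21)7^{m−1} + (10·3 − 21)3^{m−1} = -49·7^{m−1} + 9·3^{m−1} = -7^{m+1} + 3^{m+1}.
So the formula holds for m+1, and by strong induction c(k) = -7^k + 3^k for all k ≥ 1.

c(k) = -7^k + 3^k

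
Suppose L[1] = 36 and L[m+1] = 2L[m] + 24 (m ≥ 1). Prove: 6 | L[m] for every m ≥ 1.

Base case: L[1] = 36 = 6·6, so 6 | L[1].
Assume 6 | L[j], so L[j] = 6t for some integer t.
Then L[j+1] = 2L[j] + 24 = 2·(6t) + 24 = 6(2t + 4), so 6 | L[j+1].
So the property holds for j+1, and by induction 6 | L[m] for all m ≥ 1.

6 | L[m]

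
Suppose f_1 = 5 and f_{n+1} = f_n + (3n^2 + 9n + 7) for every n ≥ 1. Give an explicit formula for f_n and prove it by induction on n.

Claim: f_n = n^3 + 3n^2 + 3n − 2.

Base case: f_1 = 5, and 1^3 + 3·1^2 + 3·1 − 2 = 5.
Assume f_k = k^3 + 3k^2 + 3k − 2.
Then f_{k+1} = f_k + (3k^2 + 9k + 7) = (k^3 + 3k^2 + 3k − 2) + (3k^2 + 9k + 7) = k^3 + 6k^2 + 12k + 5,
and (k+1)^3 + 3·(k+1)^2 + 3·(k+1) − 2 = k^3 + 6k^2 + 12k + 5.
Hence f_n = n^3 + 3n^2 + 3n − 2 for every n ≥ 1, by induction.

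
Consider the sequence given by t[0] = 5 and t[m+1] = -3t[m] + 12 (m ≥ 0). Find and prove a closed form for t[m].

Claim: t[m] = 2·(-3)^m + 3.

Base case: t[0] = 5, and 2·(-3)^0 + 3 = 2 + 3 = 5.
Assume t[k] = 2·(-3)^k + 3 for some k ≥ 0.
Then t[k+1] = -3t[k] + 12 = -3·(2·(-3)^k + 3) + 12 = -6·(-3)^k − 9 + 12 = 2·(-3)^{k+1} + 3.
By induction, t[m] = 2·(-3)^m + 3 for all m ≥ 0.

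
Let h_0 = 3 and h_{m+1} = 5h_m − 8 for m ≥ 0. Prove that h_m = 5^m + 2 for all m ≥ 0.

Base case: h_0 = 3, and 5^0 + 2 = 1 + 2 = 3.
Assume h_r = 5^r + 2 for some r ≥ 0.
Then h_{r+1} = 5h_r − 8 = 5·(5^r + 2) − 8 = 5^{r+1} + 10 − 8 = 5^{r+1} + 2.
So the formula holds for r+1, and by induction h_m = 5^m + 2 for all m ≥ 0.

h_m = 5^m + 2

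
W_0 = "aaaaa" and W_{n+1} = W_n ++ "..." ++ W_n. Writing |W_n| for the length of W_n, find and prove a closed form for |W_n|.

Claim: |W_n| = 2^{n+3} − 3.

Base case: |W_0| = 5, and 2^{0+3} − 3 = 5.
Assume |W_m| = 2^{m+3} − 3.
Then |W_{m+1}| = |W_m| + 3 + |W_m| = 2|W_m| + 3 = 2(2^{m+3} − 3) + 3 = 2^{m+1+3} − 6 + 3 = 2^{m+1+3} − 3.
By induction, |W_n| = 2^{n+3} − 3 for all n ≥ 0.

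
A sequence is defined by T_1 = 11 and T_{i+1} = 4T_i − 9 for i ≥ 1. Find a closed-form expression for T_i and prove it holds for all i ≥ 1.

Claim: T_i = 2·4^i + 3.

Base case: T_1 = 11, and 2·4^1 + 3 = 8 + 3 = 11.
Assume T_j = 2·4^j + 3 for some j ≥ 1.
Then T_{j+1} = 4T_j − 9 = 4·(2·4^j + 3) − 9 = 8·4^j + 12 − 9 = 2·4^{j+1} + 3.
By induction, T_i = 2·4^i + 3 for all i ≥ 1.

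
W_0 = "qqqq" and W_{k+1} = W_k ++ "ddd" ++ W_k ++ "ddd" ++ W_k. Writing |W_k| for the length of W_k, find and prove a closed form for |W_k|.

Claim: |W_k| = 7·3^k − 3.

Base case: |W_0| = 4, and 7·3^0 − 3 = 4.
Assume |W_r| = 7·3^r − 3.
Then |W_{r+1}| = 3|W_r| + 6 = 3(7·3^r − 3) + 6 = 7·3^{r+1} − 9 + 6 = 7·3^{r+1} − 3.
Hence |W_k| = 7·3^k − 3 for every k ≥ 0, by induction.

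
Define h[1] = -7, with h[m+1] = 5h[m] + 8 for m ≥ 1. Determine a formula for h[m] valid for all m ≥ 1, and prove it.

Claim: h[m] = -5^m − 2.

Base case: h[1] = -7, and -5^1 − 2 = -5 − 2 = -7.
Assume h[j] = -5^j − 2 for some j ≥ 1.
Then h[j+1] = 5h[j] + 8 = 5·(-5^j − 2) + 8 = -5^{j+1} − 10 + 8 = -5^{j+1} − 2.
Hence h[m] = -5^m − 2 for every m ≥ 1, by induction.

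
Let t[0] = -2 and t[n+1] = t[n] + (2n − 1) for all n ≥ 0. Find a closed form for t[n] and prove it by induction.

Claim: t[n] = n^2 − 2n − 2.

Base case: t[0] = -2, and 0^2 − 2·0 − 2 = -2.
Assume t[r] = r^2 − 2r − 2.
Then t[r+1] = t[r] + (2r − 1) = (r^2 − 2r − 2) + (2r − 1) = r^2 − 3,
and (r+1)^2 − 2·(r+1) − 2 = r^2 − 3.
This completes the inductive step, so t[n] = n^2 − 2n − 2 for all n ≥ 0.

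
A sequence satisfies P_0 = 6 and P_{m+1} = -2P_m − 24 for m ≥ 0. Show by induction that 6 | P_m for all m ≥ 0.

Base case: P_0 = 6 = 6·1, so 6 | P_0.
Assume 6 | P_r, so P_r = 6t for some integer t.
Then P_{r+1} = -2P_r − 24 = -2·(6t) − 24 = 6(-2t − 4), so 6 | P_{r+1}.
So the property holds for r+1, and by induction 6 | P_m for all m ≥ 0.

6 | P_m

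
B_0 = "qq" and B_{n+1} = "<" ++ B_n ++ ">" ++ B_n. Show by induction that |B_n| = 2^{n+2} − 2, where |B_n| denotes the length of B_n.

Base case: |B_0| = 2, and 2^{0+2} − 2 = 2.
Assume |B_j| = 2^{j+2} − 2.
Then |B_{j+1}| = 1 + |B_j| + 1 + |B_j| = 2|B_j| + 2 = 2(2^{j+2} − 2) + 2 = 2^{j+3} − 4 + 2 = 2^{j+3} − 2.
So the formula holds for j+1, and by induction |B_n| = 2^{n+2} − 2 for all n ≥ 0.

|B_n| = 2^{n+2} − 2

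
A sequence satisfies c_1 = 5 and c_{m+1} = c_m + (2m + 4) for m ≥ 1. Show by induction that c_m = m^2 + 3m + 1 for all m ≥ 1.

Base case: c_1 = 5, and 1^2 + 3·1 + 1 = 5.
Assume c_r = r^2 + 3r + 1.
Then c_{r+1} = c_r + (2r + 4) = (r^2 + 3r + 1) + (2r + 4) = r^2 + 5r + 5,
and (r+1)^2 + 3·(r+1) + 1 = r^2 + 5r + 5.
By induction, c_m = m^2 + 3m + 1 for all m ≥ 1.

c_m = m^2 + 3m + 1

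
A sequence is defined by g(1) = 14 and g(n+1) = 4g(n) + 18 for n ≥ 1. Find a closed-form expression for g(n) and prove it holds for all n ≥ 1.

Claim: g(n) = 5·4^n − 6.

Base case: g(1) = 14, and 5·4^1 − 6 = 20 − 6 = 14.
Assume g(r) = 5·4^r − 6 for some r ≥ 1.
Then g(r+1) = 4g(r) + 18 = 4·(5·4^r − 6) + 18 = 20·4^r − 24 + 18 = 5·4^{r+1} − 6.
Hence g(n) = 5·4^n − 6 for every n ≥ 1, by induction.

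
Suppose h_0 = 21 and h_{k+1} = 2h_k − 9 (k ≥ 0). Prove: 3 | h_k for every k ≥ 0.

Base case: h_0 = 21 = 3·7, so 3 | h_0.
Assume 3 | h_r, so h_r = 3t for some integer t.
Then h_{r+1} = 2h_r − 9 = 2·(3t) − 9 = 3(2t − 3), so 3 | h_{r+1}.
This completes the inductive step, so 3 | h_k for all k ≥ 0.

3 | h_k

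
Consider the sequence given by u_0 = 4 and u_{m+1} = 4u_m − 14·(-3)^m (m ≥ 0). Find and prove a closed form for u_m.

Claim: u_m = 2·4^m + 2·(-3)^m.

Base case: u_0 = 4, and 2·4^0 + 2·(-3)^0 = 2 + 2 = 4.
Assume u_j = 2·4^j + 2·(-3)^j for some j ≥ 0.
Then u_{j+1} = 4u_j − 14·(-3)^j = 4·(2·4^j + 2·(-3)^j) − 14·(-3)^j = 2·4^{j+1} + 8·(-3)^j − 14·(-3)^j = 2·4^{j+1} − 6·(-3)^j = 2·4^{j+1} + 2·(-3)^{j+1}.
This completes the inductive step, so u_m = 2·4^m + 2·(-3)^m for all m ≥ 0.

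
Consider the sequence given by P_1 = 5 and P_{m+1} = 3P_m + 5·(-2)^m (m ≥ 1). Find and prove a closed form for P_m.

Claim: P_m = 3^m − (-2)^m.

Base case: P_1 = 5, and 3^1 − (-2)^1 = 3 + 2 = 5.
Assume P_k = 3^k − (-2)^k for some k ≥ 1.
Then P_{k+1} = 3P_k + 5·(-2)^k = 3·(3^k − (-2)^k) + 5·(-2)^k = 3^{k+1} − 3·(-2)^k + 5·(-2)^k = 3^{k+1} + 2·(-2)^k = 3^{k+1} − (-2)^{k+1}.
This completes the inductive step, so P_m = 3^m − (-2)^m for all m ≥ 1.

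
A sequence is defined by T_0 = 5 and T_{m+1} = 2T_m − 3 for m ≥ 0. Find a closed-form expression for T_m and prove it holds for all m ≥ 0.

Claim: T_m = 2^{m+1} + 3.

Base case: T_0 = 5, and 2^{0+1} + 3 = 2 + 3 = 5.
Assume T_j = 2^{j+1} + 3 for some j ≥ 0.
Then T_{j+1} = 2T_j − 3 = 2·(2^{j+1} + 3) − 3 = 2^{j+2} + 6 − 3 = 2^{j+2} + 3.
So the formula holds for j+1, and by induction T_m = 2^{m+1} + 3 for all m ≥ 0.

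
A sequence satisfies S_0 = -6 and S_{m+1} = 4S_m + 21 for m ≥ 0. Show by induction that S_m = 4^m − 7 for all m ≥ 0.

Base case: S_0 = -6, and 4^0 − 7 = 1 − 7 = -6.
Assume S_r = 4^r − 7 for some r ≥ 0.
Then S_{r+1} = 4S_r + 21 = 4·(4^r − 7) + 21 = 4^{r+1} − 28 + 21 = 4^{r+1} − 7.
This completes the inductive step, so S_m = 4^m − 7 for all m ≥ 0.

S_m = 4^m − 7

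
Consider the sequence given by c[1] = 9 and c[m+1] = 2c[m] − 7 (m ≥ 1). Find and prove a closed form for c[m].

Claim: c[m] = 2^m + 7.

Base case: c[1] = 9, and 2^1 + 7 = 2 + 7 = 9.
Assume c[j] = 2^j + 7 for some j ≥ 1.
Then c[j+1] = 2c[j] − 7 = 2·(2^j + 7) − 7 = 2^{j+1} + 14 − 7 = 2^{j+1} + 7.
This completes the inductive step, so c[m] = 2^m + 7 for all m ≥ 1.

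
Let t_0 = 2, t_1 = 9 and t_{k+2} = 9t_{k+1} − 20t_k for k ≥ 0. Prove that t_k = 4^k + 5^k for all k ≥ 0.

Base cases: t_0 = 2 and 4^0 + 5^0 = 2; t_1 = 9 and 4^1 + 5^1 = 9.
Assume t_j = 4^j + 5^j for all 0 ≤ j ≤ r, where r ≥ 1.
Then t_{r+1} = 9t_r − 20t_{r−1} = 9·(4^r + 5^r) − 20·(4^{r−1} + 5^{r−1}) = (9·4 − 20)4^{r−1} + (9·5 − 20)5^{r−1} = 16·4^{r−1} + 25·5^{r−1} = 4^{r+1} + 5^{r+1}.
So the formula holds for r+1, and by strong induction t_k = 4^k + 5^k for all k ≥ 0.

t_k = 4^k + 5^k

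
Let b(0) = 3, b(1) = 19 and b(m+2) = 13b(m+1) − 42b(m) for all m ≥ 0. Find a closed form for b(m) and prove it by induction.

Claim: b(m) = 7^m + 2·6^m.

Base cases: b(0) = 3 and 7^0 + 2·6^0 = 3; b(1) = 19 and 7^1 + 2·6^1 = 19.
Assume b(j) = 7^j + 2·6^j for all 0 ≤ j ≤ k, where k ≥ 1.
Then b(k+1) = 13b(k) − 42b(k−1) = 13·(7^k + 2·6^k) − 42·(7^{k−1} + 2·6^{k−1}) = (13·7 − 42)7^{k−1} + 2·(13·6 − 42)6^{k−1} = 49·7^{k−1} + 72·6^{k−1} = 7^{k+1} + 2·6^{k+1}.
By strong induction, b(m) = 7^m + 2·6^m for all m ≥ 0.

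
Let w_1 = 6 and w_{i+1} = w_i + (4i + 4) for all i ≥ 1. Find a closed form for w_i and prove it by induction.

Claim: w_i = 2i^2 + 2i + 2.

Base case: w_1 = 6, and 2·1^2 + 2·1 + 2 = 6.
Assume w_j = 2j^2 + 2j + 2.
Then w_{j+1} = w_j + (4j + 4) = (2j^2 + 2j + 2) + (4j + 4) = 2j^2 + 6j + 6,
and 2·(j+1)^2 + 2·(j+1) + 2 = 2j^2 + 6j + 6.
Hence w_i = 2i^2 + 2i + 2 for every i ≥ 1, by induction.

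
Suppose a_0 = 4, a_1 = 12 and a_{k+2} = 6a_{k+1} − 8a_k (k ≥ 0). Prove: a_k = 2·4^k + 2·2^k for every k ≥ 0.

Base cases: a_0 = 4 and 2·4^0 + 2·2^0 = 4; a_1 = 12 and 2·4^1 + 2·2^1 = 12.
Assume a_j = 2·4^j + 2·2^j for all 0 ≤ j ≤ m, where m ≥ 1.
Then a_{m+1} = 6a_m − 8a_{m−1} = 6·(2·4^m + 2·2^m) − 8·(2·4^{m−1} + 2·2^{m−1}) = 2·(6·4 − 8)4^{m−1} + 2·(6·2 − 8)2^{m−1} = 32·4^{m−1} + 8·2^{m−1} = 2·4^{m+1} + 2·2^{m+1}.
This completes the inductive step, so a_k = 2·4^k + 2·2^k for all k ≥ 0.

a_k = 2·4^k + 2·2^k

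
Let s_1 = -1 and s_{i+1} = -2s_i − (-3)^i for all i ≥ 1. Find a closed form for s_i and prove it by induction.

Claim: s_i = -(-2)^i + (-3)^i.

Base case: s_1 = -1, and -(-2)^1 + (-3)^1 = 2 − 3 = -1.
Assume s_r = -(-2)^r + (-3)^r for some r ≥ 1.
Then s_{r+1} = -2s_r − (-3)^r = -2·(-(-2)^r + (-3)^r) − (-3)^r = -(-2)^{r+1} − 2·(-3)^r − (-3)^r = -(-2)^{r+1} − 3·(-3)^r = -(-2)^{r+1} + (-3)^{r+1}.
So the formula holds for r+1, and by induction s_i = -(-2)^i + (-3)^i for all i ≥ 1.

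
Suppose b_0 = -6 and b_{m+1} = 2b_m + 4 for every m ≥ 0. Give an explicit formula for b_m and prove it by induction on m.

Claim: b_m = -2^{m+1} − 4.

Base case: b_0 = -6, and -2^{0+1} − 4 = -2 − 4 = -6.
Assume b_k = -2^{k+1} − 4 for some k ≥ 0.
Then b_{k+1} = 2b_k + 4 = 2·(-2^{k+1} − 4) + 4 = -2^{k+2} − 8 + 4 = -2^{k+2} − 4.
This completes the inductive step, so b_m = -2^{m+1} − 4 for all m ≥ 0.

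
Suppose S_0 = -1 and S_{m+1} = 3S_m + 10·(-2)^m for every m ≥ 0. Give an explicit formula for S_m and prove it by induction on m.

Claim: S_m = 3^m − 2·(-2)^m.

Base case: S_0 = -1, and 3^0 − 2·(-2)^0 = 1 − 2 = -1.
Assume S_j = 3^j − 2·(-2)^j for some j ≥ 0.
Then S_{j+1} = 3S_j + 10·(-2)^j = 3·(3^j − 2·(-2)^j) + 10·(-2)^j = 3^{j+1} − 6·(-2)^j + 10·(-2)^j = 3^{j+1} + 4·(-2)^j = 3^{j+1} − 2·(-2)^{j+1}.
So the formula holds for j+1, and by induction S_m = 3^m − 2·(-2)^m for all m ≥ 0.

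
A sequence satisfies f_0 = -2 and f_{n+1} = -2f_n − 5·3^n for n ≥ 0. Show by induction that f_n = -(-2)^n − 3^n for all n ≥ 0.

Base case: f_0 = -2, and -(-2)^0 − 3^0 = -1 − 1 = -2.
Assume f_r = -(-2)^r − 3^r for some r ≥ 0.
Then f_{r+1} = -2f_r − 5·3^r = -2·(-(-2)^r − 3^r) − 5·3^r = -(-2)^{r+1} + 2·3^r − 5·3^r = -(-2)^{r+1} − 3·3^r = -(-2)^{r+1} − 3^{r+1}.
By induction, f_n = -(-2)^n − 3^n for all n ≥ 0.

f_n = -(-2)^n − 3^n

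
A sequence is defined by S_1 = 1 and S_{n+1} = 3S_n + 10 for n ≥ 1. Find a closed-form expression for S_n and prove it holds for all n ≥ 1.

Claim: S_n = 2·3^n − 5.

Base case: S_1 = 1, and 2·3^1 − 5 = 6 − 5 = 1.
Assume S_m = 2·3^m − 5 for some m ≥ 1.
Then S_{m+1} = 3S_m + 10 = 3·(2·3^m − 5) + 10 = 6·3^m − 15 + 10 = 2·3^{m+1} − 5.
Hence S_n = 2·3^n − 5 for every n ≥ 1, by induction.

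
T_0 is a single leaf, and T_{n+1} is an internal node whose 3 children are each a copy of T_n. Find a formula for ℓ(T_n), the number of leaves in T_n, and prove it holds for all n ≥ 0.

Claim: ℓ(T_n) = 3^n.

Base case: ℓ(T_0) = 1, and 3^0 = 1.
Assume ℓ(T_k) = 3^k.
Then ℓ(T_{k+1}) = 3·ℓ(T_k) = 3·3^k = 3^{k+1}.
Hence ℓ(T_n) = 3^n for every n ≥ 0, by induction.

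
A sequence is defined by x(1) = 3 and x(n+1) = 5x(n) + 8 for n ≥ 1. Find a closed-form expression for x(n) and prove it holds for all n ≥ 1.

Claim: x(n) = 5^n − 2.

Base case: x(1) = 3, and 5^1 − 2 = 5 − 2 = 3.
Assume x(k) = 5^k − 2 for some k ≥ 1.
Then x(k+1) = 5x(k) + 8 = 5·(5^k − 2) + 8 = 5^{k+1} − 10 + 8 = 5^{k+1} − 2.
Hence x(n) = 5^n − 2 for every n ≥ 1, by induction.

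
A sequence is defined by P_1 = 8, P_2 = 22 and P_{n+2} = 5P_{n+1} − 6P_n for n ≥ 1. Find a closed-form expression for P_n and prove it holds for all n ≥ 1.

Claim: P_n = 2^n + 2·3^n.

Base cases: P_1 = 8 and 2^1 + 2·3^1 = 8; P_2 = 22 and 2^2 + 2·3^2 = 22.
Assume P_j = 2^j + 2·3^j for all 1 ≤ j ≤ r, where r ≥ 2.
Then P_{r+1} = 5P_r − 6P_{r−1} = 5·(2^r + 2·3^r) − 6·(2^{r−1} + 2·3^{r−1}) = (5·2 − 6)2^{r−1} + 2·(5·3 − 6)3^{r−1} = 4·2^{r−1} + 18·3^{r−1} = 2^{r+1} + 2·3^{r+1}.
Hence P_n = 2^n + 2·3^n for every n ≥ 1, by strong induction.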